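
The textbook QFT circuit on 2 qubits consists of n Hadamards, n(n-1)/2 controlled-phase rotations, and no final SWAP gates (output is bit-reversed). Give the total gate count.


Hadamard gates: 2
Controlled rotations: n*(n-1)/2 = 2*1/2 = 1
SWAP gates: 0 (omitted)
Total = 2 + 1
= 3

3


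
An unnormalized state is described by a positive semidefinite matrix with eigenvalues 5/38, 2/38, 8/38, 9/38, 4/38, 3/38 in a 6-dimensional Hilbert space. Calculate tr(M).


tr(M) = sum of eigenvalues
= 5/38 + 2/38 + 8/38 + 9/38 + 4/38 + 3/38
= 31/38
= 0.8158

0.8158


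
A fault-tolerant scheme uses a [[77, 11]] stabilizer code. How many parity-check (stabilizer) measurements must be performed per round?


For an [[n,k]] stabilizer code:
Number of stabilizer generators = n - k
= 77 - 11
= 66

66


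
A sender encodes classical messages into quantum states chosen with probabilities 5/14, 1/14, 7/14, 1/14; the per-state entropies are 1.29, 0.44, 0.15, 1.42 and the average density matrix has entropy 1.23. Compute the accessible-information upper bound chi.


chi = S(rho) - sum_i p_i * S(rho_i)
Weighted entropy = 5/14 * 1.29 + 1/14 * 0.44 + 7/14 * 0.15 + 1/14 * 1.42
= 0.6686
chi = 1.23 - 0.6686
= 0.5614

0.5614


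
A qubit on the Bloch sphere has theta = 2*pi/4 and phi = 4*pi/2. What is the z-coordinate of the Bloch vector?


theta = 1.5708, phi = 6.2832
r_z = cos(theta) = 0.0000

0.0000


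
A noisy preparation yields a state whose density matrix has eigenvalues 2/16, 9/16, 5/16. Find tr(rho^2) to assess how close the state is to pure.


tr(rho^2) = sum of eigenvalues squared
= (2/16)^2 + (9/16)^2 + (5/16)^2
= (4 + 81 + 25) / 256
= 110/256
= 0.4297

0.4297


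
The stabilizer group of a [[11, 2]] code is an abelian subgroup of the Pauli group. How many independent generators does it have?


For an [[n,k]] stabilizer code:
Number of stabilizer generators = n - k
= 11 - 2
= 9

9


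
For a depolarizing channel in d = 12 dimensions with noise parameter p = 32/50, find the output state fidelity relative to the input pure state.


F = (1-p) + p/d
= (1 - 0.6400) + 0.6400/12
= 0.3600 + 0.0533
= 0.4133

0.4133


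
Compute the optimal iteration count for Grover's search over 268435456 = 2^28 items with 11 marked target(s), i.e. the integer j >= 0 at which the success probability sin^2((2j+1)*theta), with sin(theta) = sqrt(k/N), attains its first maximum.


After j Grover iterations the success probability is P(j) = sin^2((2j+1)*theta), where sin(theta) = sqrt(k/N).
N = 2^28 = 268435456, k = 11
sin(theta) = sqrt(k/N) = 0.0002024307123
theta = arcsin(sqrt(k/N)) = 0.0002024307137 rad
P(j) reaches its first maximum when (2j+1)*theta is as close as possible to pi/2, i.e. j = round(pi/(4*theta) - 1/2).
pi/(4*theta) - 1/2 = 3879.3370
(For comparison, the common estimate pi/4 * sqrt(N/k) = 3879.8370; the exact maximiser is used here.)
Optimal iterations = 3879

3879


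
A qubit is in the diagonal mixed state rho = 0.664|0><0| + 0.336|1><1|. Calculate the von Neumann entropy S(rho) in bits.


S = -p*log2(p) - (1-p)*log2(1-p)
p = 0.6640, 1-p = 0.3360
= -0.6640 * log2(0.6640) - 0.3360 * log2(0.3360)
= -(-0.3923) - (-0.5287)
= 0.9209

0.9209


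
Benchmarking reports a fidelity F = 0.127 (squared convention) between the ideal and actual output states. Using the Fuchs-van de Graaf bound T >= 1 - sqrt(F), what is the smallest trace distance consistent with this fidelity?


Fuchs-van de Graaf (squared-fidelity convention): 1 - sqrt(F) <= T <= sqrt(1 - F).
Lower bound: T >= 1 - sqrt(F)
sqrt(F) = sqrt(0.127) = 0.3564
T >= 1 - 0.3564
T >= 0.6436

0.6436


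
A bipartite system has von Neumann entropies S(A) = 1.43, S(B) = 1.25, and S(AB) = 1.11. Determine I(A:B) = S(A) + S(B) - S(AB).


I(A:B) = S(A) + S(B) - S(AB)
= 1.43 + 1.25 - 1.11
= 1.5700

1.5700


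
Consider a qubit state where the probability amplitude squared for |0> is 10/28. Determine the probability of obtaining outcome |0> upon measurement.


|alpha|^2 = 10/28 = 0.3571
|beta|^2 = 1 - 10/28 = 18/28 = 0.6429
P(|0>) = |alpha|^2 = 0.3571

0.3571


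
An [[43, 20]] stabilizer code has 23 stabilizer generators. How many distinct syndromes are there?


Each stabilizer generator gives a binary (+1 or -1) measurement outcome.
With 23 independent generators:
Total syndromes = 2^23
= 8388608

8388608


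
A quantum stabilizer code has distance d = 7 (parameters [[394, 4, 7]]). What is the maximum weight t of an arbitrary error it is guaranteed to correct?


Code parameters: [[394, 4, 7]], distance d = 7.
Number of correctable errors = floor((d-1)/2)
= floor((7 - 1)/2)
= floor(6/2)
= 3

3


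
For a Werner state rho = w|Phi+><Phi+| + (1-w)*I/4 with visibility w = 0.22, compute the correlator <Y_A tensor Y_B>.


|Phi+> = (|00> + |11>)/sqrt(2)
For the pure Bell state, <Y_A Y_B> = -1 (Bell-state Pauli correlator).
The maximally-mixed part I/4 has tr(I/4 * P tensor P) = 0 for any traceless Pauli P.
So <Y_A Y_B>_rho = w * (-1) + (1 - w) * 0
= 0.22 * (-1)
= -0.2200

-0.2200


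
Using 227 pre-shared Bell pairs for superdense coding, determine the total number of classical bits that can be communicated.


Superdense coding allows 2 classical bits per shared entangled pair.
227 pair(s) -> 2 * 227 = 454 classical bits

454


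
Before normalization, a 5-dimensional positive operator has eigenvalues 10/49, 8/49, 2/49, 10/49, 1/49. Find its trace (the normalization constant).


tr(M) = sum of eigenvalues
= 10/49 + 8/49 + 2/49 + 10/49 + 1/49
= 31/49
= 0.6327

0.6327


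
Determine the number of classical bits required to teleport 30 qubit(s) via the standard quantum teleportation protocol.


Quantum teleportation requires 2 classical bits per qubit teleported.
30 qubit(s) -> 2 * 30 = 60 classical bits

60


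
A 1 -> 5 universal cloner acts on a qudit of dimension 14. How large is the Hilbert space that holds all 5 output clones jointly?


Output space = H^(tensor 5) where dim(H) = 14
dim = 14^5
= 196 (after 2 factors)
= 2744 (after 3 factors)
= 38416 (after 4 factors)
= 537824 (after 5 factors)
= 537824

537824


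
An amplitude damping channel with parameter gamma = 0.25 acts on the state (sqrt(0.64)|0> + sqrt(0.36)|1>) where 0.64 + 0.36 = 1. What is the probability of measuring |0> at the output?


For amplitude damping with parameter gamma on state sqrt(a)|0> + sqrt(b)|1>:
alpha^2 = 0.64, beta^2 = 0.36
P(|0>) = alpha^2 + gamma * beta^2
= 0.64 + 0.25 * 0.36
= 0.64 + 0.0900
= 0.7300

0.7300


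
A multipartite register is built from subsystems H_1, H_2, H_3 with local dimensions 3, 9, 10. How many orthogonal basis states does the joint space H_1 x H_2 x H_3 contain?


dim(H_1 x H_2 x H_3) = 3 * 9 * 10
= 27 * 10
= 270

270


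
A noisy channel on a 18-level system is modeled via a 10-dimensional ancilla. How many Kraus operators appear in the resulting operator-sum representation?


Tracing out the environment in an orthonormal basis {|i>_E} gives Kraus operators K_i = <i|_E U |0>_E.
Number of Kraus operators = dim(H_env) = d_env
= 10

10


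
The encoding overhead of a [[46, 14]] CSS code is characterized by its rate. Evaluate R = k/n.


Code rate R = k/n
= 14/46
= 0.3043

0.3043


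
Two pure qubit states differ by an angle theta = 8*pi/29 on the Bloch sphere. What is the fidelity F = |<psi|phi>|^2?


For states separated by angle theta on Bloch sphere:
F = cos^2(theta/2)
theta = 8*pi/29 = 0.8666
theta/2 = 0.4333
cos(theta/2) = 0.9076
F = 0.8237

0.8237


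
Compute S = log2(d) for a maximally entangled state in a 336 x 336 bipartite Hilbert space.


For a maximally entangled state in d x d:
S = log2(d) = log2(336)
= 8.3923

8.3923


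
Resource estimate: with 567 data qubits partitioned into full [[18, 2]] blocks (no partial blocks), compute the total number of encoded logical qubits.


Each code block uses 18 physical qubits for 2 logical qubit(s).
Number of complete blocks = floor(567 / 18) = 31
Logical qubits = 31 * 2
= 62

62


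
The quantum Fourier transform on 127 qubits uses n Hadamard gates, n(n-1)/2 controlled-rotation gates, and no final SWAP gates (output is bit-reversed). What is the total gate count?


Hadamard gates: 127
Controlled rotations: n*(n-1)/2 = 127*126/2 = 8001
SWAP gates: 0 (omitted)
Total = 127 + 8001
= 8128

8128


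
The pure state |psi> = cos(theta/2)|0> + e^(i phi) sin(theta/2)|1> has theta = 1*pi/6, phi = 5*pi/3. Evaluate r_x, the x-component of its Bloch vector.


theta = 0.5236, phi = 5.2360
r_x = sin(theta)*cos(phi) = 0.5000 * 0.5000
r_x = 0.2500

0.2500


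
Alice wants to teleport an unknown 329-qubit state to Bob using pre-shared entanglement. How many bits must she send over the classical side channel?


Quantum teleportation requires 2 classical bits per qubit teleported.
329 qubit(s) -> 2 * 329 = 658 classical bits

658


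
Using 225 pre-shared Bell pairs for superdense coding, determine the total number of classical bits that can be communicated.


Superdense coding allows 2 classical bits per shared entangled pair.
225 pair(s) -> 2 * 225 = 450 classical bits

450


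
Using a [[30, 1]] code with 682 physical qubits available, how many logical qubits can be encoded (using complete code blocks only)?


Each code block uses 30 physical qubits for 1 logical qubit(s).
Number of complete blocks = floor(682 / 30) = 22
Logical qubits = 22 * 1
= 22

22


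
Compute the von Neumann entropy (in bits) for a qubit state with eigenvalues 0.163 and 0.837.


S = -p*log2(p) - (1-p)*log2(1-p)
p = 0.1630, 1-p = 0.8370
= -0.1630 * log2(0.1630) - 0.8370 * log2(0.8370)
= -(-0.4266) - (-0.2149)
= 0.6414

0.6414


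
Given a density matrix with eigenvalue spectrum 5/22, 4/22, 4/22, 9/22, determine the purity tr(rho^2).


tr(rho^2) = sum of eigenvalues squared
= (5/22)^2 + (4/22)^2 + (4/22)^2 + (9/22)^2
= (25 + 16 + 16 + 81) / 484
= 138/484
= 0.2851

0.2851


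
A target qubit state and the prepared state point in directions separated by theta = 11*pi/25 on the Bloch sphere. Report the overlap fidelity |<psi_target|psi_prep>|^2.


For states separated by angle theta on Bloch sphere:
F = cos^2(theta/2)
theta = 11*pi/25 = 1.3823
theta/2 = 0.6912
cos(theta/2) = 0.7705
F = 0.5937

0.5937


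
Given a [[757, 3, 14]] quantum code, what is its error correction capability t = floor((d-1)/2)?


Code parameters: [[757, 3, 14]], distance d = 14.
Number of correctable errors = floor((d-1)/2)
= floor((14 - 1)/2)
= floor(13/2)
= 6

6


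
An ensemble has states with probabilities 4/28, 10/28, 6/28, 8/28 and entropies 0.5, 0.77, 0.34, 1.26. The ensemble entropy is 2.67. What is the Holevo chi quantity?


chi = S(rho) - sum_i p_i * S(rho_i)
Weighted entropy = 4/28 * 0.5 + 10/28 * 0.77 + 6/28 * 0.34 + 8/28 * 1.26
= 0.7793
chi = 2.67 - 0.7793
= 1.8907

1.8907


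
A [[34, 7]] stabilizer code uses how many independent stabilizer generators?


For an [[n,k]] stabilizer code:
Number of stabilizer generators = n - k
= 34 - 7
= 27

27


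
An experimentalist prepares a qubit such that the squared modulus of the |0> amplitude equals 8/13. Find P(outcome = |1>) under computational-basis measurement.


|alpha|^2 = 8/13 = 0.6154
|beta|^2 = 1 - 8/13 = 5/13 = 0.3846
P(|1>) = |beta|^2 = 0.3846

0.3846


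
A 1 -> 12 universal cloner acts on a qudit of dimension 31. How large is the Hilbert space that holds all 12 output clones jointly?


Output space = H^(tensor 12) where dim(H) = 31
dim = 31^12
= 961 (after 2 factors)
= 29791 (after 3 factors)
= 923521 (after 4 factors)
= 28629151 (after 5 factors)
= 887503681 (after 6 factors)
= 27512614111 (after 7 factors)
= 852891037441 (after 8 factors)
= 26439622160671 (after 9 factors)
= 819628286980801 (after 10 factors)
= 25408476896404831 (after 11 factors)
= 787662783788549761 (after 12 factors)
= 787662783788549761

787662783788549761


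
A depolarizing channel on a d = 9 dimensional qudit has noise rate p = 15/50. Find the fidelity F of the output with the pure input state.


F = (1-p) + p/d
= (1 - 0.3000) + 0.3000/9
= 0.7000 + 0.0333
= 0.7333

0.7333


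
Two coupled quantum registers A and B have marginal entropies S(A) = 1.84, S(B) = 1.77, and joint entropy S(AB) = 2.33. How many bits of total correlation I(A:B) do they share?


I(A:B) = S(A) + S(B) - S(AB)
= 1.84 + 1.77 - 2.33
= 1.2800

1.2800


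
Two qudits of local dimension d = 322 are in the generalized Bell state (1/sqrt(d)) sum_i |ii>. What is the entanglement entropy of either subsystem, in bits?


For a maximally entangled state in d x d:
S = log2(d) = log2(322)
= 8.3309

8.3309


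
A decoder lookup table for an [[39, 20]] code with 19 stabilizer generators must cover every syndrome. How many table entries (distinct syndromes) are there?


Each stabilizer generator gives a binary (+1 or -1) measurement outcome.
With 19 independent generators:
Total syndromes = 2^19
= 524288

524288


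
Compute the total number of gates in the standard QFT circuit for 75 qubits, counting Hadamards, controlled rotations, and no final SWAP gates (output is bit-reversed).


Hadamard gates: 75
Controlled rotations: n*(n-1)/2 = 75*74/2 = 2775
SWAP gates: 0 (omitted)
Total = 75 + 2775
= 2850

2850


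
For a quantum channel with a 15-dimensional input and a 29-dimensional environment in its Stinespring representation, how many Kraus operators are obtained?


Tracing out the environment in an orthonormal basis {|i>_E} gives Kraus operators K_i = <i|_E U |0>_E.
Number of Kraus operators = dim(H_env) = d_env
= 29

29


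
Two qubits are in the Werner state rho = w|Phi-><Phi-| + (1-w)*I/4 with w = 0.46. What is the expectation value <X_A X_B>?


|Phi-> = (|00> - |11>)/sqrt(2)
For the pure Bell state, <X_A X_B> = -1 (Bell-state Pauli correlator).
The maximally-mixed part I/4 has tr(I/4 * P tensor P) = 0 for any traceless Pauli P.
So <X_A X_B>_rho = w * (-1) + (1 - w) * 0
= 0.46 * (-1)
= -0.4600

-0.4600


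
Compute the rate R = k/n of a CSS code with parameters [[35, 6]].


Code rate R = k/n
= 6/35
= 0.1714

0.1714


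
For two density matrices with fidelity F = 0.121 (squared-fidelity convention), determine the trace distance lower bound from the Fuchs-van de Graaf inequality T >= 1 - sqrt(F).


Fuchs-van de Graaf (squared-fidelity convention): 1 - sqrt(F) <= T <= sqrt(1 - F).
Lower bound: T >= 1 - sqrt(F)
sqrt(F) = sqrt(0.121) = 0.3479
T >= 1 - 0.3479
T >= 0.6521

0.6521


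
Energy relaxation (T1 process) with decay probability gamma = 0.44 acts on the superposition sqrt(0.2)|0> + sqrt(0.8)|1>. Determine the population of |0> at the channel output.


For amplitude damping with parameter gamma on state sqrt(a)|0> + sqrt(b)|1>:
alpha^2 = 0.2, beta^2 = 0.8
P(|0>) = alpha^2 + gamma * beta^2
= 0.2 + 0.44 * 0.8
= 0.2 + 0.3520
= 0.5520

0.5520


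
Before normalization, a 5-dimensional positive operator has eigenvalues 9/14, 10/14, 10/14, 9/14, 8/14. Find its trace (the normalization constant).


tr(M) = sum of eigenvalues
= 9/14 + 10/14 + 10/14 + 9/14 + 8/14
= 46/14
= 3.2857

3.2857


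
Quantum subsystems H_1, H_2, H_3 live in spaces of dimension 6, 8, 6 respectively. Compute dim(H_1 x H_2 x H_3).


dim(H_1 x H_2 x H_3) = 6 * 8 * 6
= 48 * 6
= 288

288


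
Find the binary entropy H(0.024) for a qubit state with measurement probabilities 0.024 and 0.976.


S = -p*log2(p) - (1-p)*log2(1-p)
p = 0.0240, 1-p = 0.9760
= -0.0240 * log2(0.0240) - 0.9760 * log2(0.9760)
= -(-0.1291) - (-0.0342)
= 0.1633

0.1633


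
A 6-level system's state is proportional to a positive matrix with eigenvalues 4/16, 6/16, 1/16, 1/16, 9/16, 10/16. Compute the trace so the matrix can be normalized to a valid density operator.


tr(M) = sum of eigenvalues
= 4/16 + 6/16 + 1/16 + 1/16 + 9/16 + 10/16
= 31/16
= 1.9375

1.9375


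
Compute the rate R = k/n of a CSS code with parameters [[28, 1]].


Code rate R = k/n
= 1/28
= 0.0357

0.0357


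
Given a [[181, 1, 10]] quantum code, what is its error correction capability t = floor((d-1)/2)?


Code parameters: [[181, 1, 10]], distance d = 10.
Number of correctable errors = floor((d-1)/2)
= floor((10 - 1)/2)
= floor(9/2)
= 4

4


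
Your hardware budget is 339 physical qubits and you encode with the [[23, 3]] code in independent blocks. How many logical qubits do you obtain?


Each code block uses 23 physical qubits for 3 logical qubit(s).
Number of complete blocks = floor(339 / 23) = 14
Logical qubits = 14 * 3
= 42

42


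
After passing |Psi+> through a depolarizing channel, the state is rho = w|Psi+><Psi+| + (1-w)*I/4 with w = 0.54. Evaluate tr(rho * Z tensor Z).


|Psi+> = (|01> + |10>)/sqrt(2)
For the pure Bell state, <Z_A Z_B> = -1 (Bell-state Pauli correlator).
The maximally-mixed part I/4 has tr(I/4 * P tensor P) = 0 for any traceless Pauli P.
So <Z_A Z_B>_rho = w * (-1) + (1 - w) * 0
= 0.54 * (-1)
= -0.5400

-0.5400


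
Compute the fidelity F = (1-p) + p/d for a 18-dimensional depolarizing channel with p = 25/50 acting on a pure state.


F = (1-p) + p/d
= (1 - 0.5000) + 0.5000/18
= 0.5000 + 0.0278
= 0.5278

0.5278


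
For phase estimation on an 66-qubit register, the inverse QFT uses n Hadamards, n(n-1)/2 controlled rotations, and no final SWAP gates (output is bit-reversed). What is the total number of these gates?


Hadamard gates: 66
Controlled rotations: n*(n-1)/2 = 66*65/2 = 2145
SWAP gates: 0 (omitted)
Total = 66 + 2145
= 2211

2211


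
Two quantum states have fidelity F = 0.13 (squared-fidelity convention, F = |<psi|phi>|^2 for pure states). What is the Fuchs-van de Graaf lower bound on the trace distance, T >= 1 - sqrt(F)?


Fuchs-van de Graaf (squared-fidelity convention): 1 - sqrt(F) <= T <= sqrt(1 - F).
Lower bound: T >= 1 - sqrt(F)
sqrt(F) = sqrt(0.13) = 0.3606
T >= 1 - 0.3606
T >= 0.6394

0.6394


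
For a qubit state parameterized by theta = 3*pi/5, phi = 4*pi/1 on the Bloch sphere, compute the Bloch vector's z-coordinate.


theta = 1.8850, phi = 12.5664
r_z = cos(theta) = -0.3090

-0.3090


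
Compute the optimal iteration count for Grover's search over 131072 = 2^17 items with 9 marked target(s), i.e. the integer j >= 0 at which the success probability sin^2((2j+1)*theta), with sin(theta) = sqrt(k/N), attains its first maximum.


After j Grover iterations the success probability is P(j) = sin^2((2j+1)*theta), where sin(theta) = sqrt(k/N).
N = 2^17 = 131072, k = 9
sin(theta) = sqrt(k/N) = 0.008286407592
theta = arcsin(sqrt(k/N)) = 0.008286502425 rad
P(j) reaches its first maximum when (2j+1)*theta is as close as possible to pi/2, i.e. j = round(pi/(4*theta) - 1/2).
pi/(4*theta) - 1/2 = 94.2804
(For comparison, the common estimate pi/4 * sqrt(N/k) = 94.7815; the exact maximiser is used here.)
Optimal iterations = 94

94


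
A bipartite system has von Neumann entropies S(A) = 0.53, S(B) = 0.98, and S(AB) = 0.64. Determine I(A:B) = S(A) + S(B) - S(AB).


I(A:B) = S(A) + S(B) - S(AB)
= 0.53 + 0.98 - 0.64
= 0.8700

0.8700


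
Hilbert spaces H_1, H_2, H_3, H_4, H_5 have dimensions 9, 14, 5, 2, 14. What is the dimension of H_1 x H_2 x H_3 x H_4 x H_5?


dim(H_1 x H_2 x H_3 x H_4 x H_5) = 9 * 14 * 5 * 2 * 14
= 126 * 5 * 2 * 14
= 630 * 2 * 14
= 1260 * 14
= 17640

17640


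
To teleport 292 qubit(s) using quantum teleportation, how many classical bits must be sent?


Quantum teleportation requires 2 classical bits per qubit teleported.
292 qubit(s) -> 2 * 292 = 584 classical bits

584


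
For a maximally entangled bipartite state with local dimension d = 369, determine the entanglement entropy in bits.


For a maximally entangled state in d x d:
S = log2(d) = log2(369)
= 8.5275

8.5275


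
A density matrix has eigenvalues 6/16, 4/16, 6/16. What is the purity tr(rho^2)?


tr(rho^2) = sum of eigenvalues squared
= (6/16)^2 + (4/16)^2 + (6/16)^2
= (36 + 16 + 36) / 256
= 88/256
= 0.3438

0.3438


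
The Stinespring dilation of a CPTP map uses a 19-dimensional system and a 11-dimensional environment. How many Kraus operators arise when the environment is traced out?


Tracing out the environment in an orthonormal basis {|i>_E} gives Kraus operators K_i = <i|_E U |0>_E.
Number of Kraus operators = dim(H_env) = d_env
= 11

11


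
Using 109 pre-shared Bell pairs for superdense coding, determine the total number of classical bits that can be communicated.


Superdense coding allows 2 classical bits per shared entangled pair.
109 pair(s) -> 2 * 109 = 218 classical bits

218


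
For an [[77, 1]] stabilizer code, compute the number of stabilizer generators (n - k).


For an [[n,k]] stabilizer code:
Number of stabilizer generators = n - k
= 77 - 1
= 76

76


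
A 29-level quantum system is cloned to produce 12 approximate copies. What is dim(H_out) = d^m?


Output space = H^(tensor 12) where dim(H) = 29
dim = 29^12
= 841 (after 2 factors)
= 24389 (after 3 factors)
= 707281 (after 4 factors)
= 20511149 (after 5 factors)
= 594823321 (after 6 factors)
= 17249876309 (after 7 factors)
= 500246412961 (after 8 factors)
= 14507145975869 (after 9 factors)
= 420707233300201 (after 10 factors)
= 12200509765705829 (after 11 factors)
= 353814783205469041 (after 12 factors)
= 353814783205469041

353814783205469041


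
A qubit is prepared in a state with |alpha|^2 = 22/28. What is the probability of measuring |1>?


|alpha|^2 = 22/28 = 0.7857
|beta|^2 = 1 - 22/28 = 6/28 = 0.2143
P(|1>) = |beta|^2 = 0.2143

0.2143


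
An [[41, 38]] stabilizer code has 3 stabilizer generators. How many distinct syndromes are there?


Each stabilizer generator gives a binary (+1 or -1) measurement outcome.
With 3 independent generators:
Total syndromes = 2^3
= 8

8


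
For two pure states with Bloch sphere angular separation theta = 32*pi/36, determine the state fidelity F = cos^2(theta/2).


For states separated by angle theta on Bloch sphere:
F = cos^2(theta/2)
theta = 32*pi/36 = 2.7925
theta/2 = 1.3963
cos(theta/2) = 0.1736
F = 0.0302

0.0302


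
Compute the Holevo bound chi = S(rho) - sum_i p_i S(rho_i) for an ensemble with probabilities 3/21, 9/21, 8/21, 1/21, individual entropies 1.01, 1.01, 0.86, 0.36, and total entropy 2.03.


chi = S(rho) - sum_i p_i * S(rho_i)
Weighted entropy = 3/21 * 1.01 + 9/21 * 1.01 + 8/21 * 0.86 + 1/21 * 0.36
= 0.9219
chi = 2.03 - 0.9219
= 1.1081

1.1081


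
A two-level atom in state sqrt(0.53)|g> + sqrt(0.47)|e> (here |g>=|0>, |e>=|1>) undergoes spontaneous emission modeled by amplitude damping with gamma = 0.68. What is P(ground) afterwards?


For amplitude damping with parameter gamma on state sqrt(a)|0> + sqrt(b)|1>:
alpha^2 = 0.53, beta^2 = 0.47
P(|0>) = alpha^2 + gamma * beta^2
= 0.53 + 0.68 * 0.47
= 0.53 + 0.3196
= 0.8496

0.8496


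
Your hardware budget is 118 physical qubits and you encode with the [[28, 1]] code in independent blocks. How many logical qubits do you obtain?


Each code block uses 28 physical qubits for 1 logical qubit(s).
Number of complete blocks = floor(118 / 28) = 4
Logical qubits = 4 * 1
= 4

4


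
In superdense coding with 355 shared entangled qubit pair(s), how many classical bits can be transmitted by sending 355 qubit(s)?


Superdense coding allows 2 classical bits per shared entangled pair.
355 pair(s) -> 2 * 355 = 710 classical bits

710


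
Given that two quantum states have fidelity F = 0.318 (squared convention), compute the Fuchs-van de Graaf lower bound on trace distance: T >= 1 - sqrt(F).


Fuchs-van de Graaf (squared-fidelity convention): 1 - sqrt(F) <= T <= sqrt(1 - F).
Lower bound: T >= 1 - sqrt(F)
sqrt(F) = sqrt(0.318) = 0.5639
T >= 1 - 0.5639
T >= 0.4361

0.4361


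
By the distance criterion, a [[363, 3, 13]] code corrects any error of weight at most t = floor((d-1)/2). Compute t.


Code parameters: [[363, 3, 13]], distance d = 13.
Number of correctable errors = floor((d-1)/2)
= floor((13 - 1)/2)
= floor(12/2)
= 6

6


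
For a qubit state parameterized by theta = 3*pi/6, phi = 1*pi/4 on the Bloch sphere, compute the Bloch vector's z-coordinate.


theta = 1.5708, phi = 0.7854
r_z = cos(theta) = 0.0000

0.0000


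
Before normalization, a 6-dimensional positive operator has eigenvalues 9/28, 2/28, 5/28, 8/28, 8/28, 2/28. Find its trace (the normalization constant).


tr(M) = sum of eigenvalues
= 9/28 + 2/28 + 5/28 + 8/28 + 8/28 + 2/28
= 34/28
= 1.2143

1.2143


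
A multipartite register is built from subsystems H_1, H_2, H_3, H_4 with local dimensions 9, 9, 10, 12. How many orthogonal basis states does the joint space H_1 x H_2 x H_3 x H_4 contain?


dim(H_1 x H_2 x H_3 x H_4) = 9 * 9 * 10 * 12
= 81 * 10 * 12
= 810 * 12
= 9720

9720


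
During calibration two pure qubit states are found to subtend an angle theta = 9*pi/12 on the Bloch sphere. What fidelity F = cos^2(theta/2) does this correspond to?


For states separated by angle theta on Bloch sphere:
F = cos^2(theta/2)
theta = 9*pi/12 = 2.3562
theta/2 = 1.1781
cos(theta/2) = 0.3827
F = 0.1464

0.1464


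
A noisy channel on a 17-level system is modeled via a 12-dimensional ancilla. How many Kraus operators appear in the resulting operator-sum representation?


Tracing out the environment in an orthonormal basis {|i>_E} gives Kraus operators K_i = <i|_E U |0>_E.
Number of Kraus operators = dim(H_env) = d_env
= 12

12


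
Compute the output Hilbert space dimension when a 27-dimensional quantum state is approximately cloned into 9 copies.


Output space = H^(tensor 9) where dim(H) = 27
dim = 27^9
= 729 (after 2 factors)
= 19683 (after 3 factors)
= 531441 (after 4 factors)
= 14348907 (after 5 factors)
= 387420489 (after 6 factors)
= 10460353203 (after 7 factors)
= 282429536481 (after 8 factors)
= 7625597484987 (after 9 factors)
= 7625597484987

7625597484987


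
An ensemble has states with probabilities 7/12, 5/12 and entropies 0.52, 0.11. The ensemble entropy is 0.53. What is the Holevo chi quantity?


chi = S(rho) - sum_i p_i * S(rho_i)
Weighted entropy = 7/12 * 0.52 + 5/12 * 0.11
= 0.3492
chi = 0.53 - 0.3492
= 0.1808

0.1808


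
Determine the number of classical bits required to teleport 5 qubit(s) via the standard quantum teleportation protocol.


Quantum teleportation requires 2 classical bits per qubit teleported.
5 qubit(s) -> 2 * 5 = 10 classical bits

10


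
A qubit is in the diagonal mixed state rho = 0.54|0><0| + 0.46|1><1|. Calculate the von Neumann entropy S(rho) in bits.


S = -p*log2(p) - (1-p)*log2(1-p)
p = 0.5400, 1-p = 0.4600
= -0.5400 * log2(0.5400) - 0.4600 * log2(0.4600)
= -(-0.4800) - (-0.5153)
= 0.9954

0.9954


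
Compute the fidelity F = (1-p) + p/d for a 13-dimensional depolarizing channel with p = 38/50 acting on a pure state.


F = (1-p) + p/d
= (1 - 0.7600) + 0.7600/13
= 0.2400 + 0.0585
= 0.2985

0.2985


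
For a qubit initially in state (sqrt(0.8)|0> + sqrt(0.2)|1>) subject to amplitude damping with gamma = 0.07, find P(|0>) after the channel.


For amplitude damping with parameter gamma on state sqrt(a)|0> + sqrt(b)|1>:
alpha^2 = 0.8, beta^2 = 0.2
P(|0>) = alpha^2 + gamma * beta^2
= 0.8 + 0.07 * 0.2
= 0.8 + 0.0140
= 0.8140

0.8140


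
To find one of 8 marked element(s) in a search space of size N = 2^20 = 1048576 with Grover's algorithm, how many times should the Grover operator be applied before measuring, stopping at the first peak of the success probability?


After j Grover iterations the success probability is P(j) = sin^2((2j+1)*theta), where sin(theta) = sqrt(k/N).
N = 2^20 = 1048576, k = 8
sin(theta) = sqrt(k/N) = 0.002762135864
theta = arcsin(sqrt(k/N)) = 0.002762139376 rad
P(j) reaches its first maximum when (2j+1)*theta is as close as possible to pi/2, i.e. j = round(pi/(4*theta) - 1/2).
pi/(4*theta) - 1/2 = 283.8441
(For comparison, the common estimate pi/4 * sqrt(N/k) = 284.3445; the exact maximiser is used here.)
Optimal iterations = 284

284


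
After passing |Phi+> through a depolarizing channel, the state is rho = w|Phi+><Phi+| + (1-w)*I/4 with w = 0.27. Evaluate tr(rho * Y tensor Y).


|Phi+> = (|00> + |11>)/sqrt(2)
For the pure Bell state, <Y_A Y_B> = -1 (Bell-state Pauli correlator).
The maximally-mixed part I/4 has tr(I/4 * P tensor P) = 0 for any traceless Pauli P.
So <Y_A Y_B>_rho = w * (-1) + (1 - w) * 0
= 0.27 * (-1)
= -0.2700

-0.2700


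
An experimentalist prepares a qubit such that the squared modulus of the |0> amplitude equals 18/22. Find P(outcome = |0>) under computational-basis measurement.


|alpha|^2 = 18/22 = 0.8182
|beta|^2 = 1 - 18/22 = 4/22 = 0.1818
P(|0>) = |alpha|^2 = 0.8182

0.8182


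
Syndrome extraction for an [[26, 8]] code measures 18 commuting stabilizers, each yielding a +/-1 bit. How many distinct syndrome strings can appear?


Each stabilizer generator gives a binary (+1 or -1) measurement outcome.
With 18 independent generators:
Total syndromes = 2^18
= 262144

262144


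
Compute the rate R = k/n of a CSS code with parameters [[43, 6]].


Code rate R = k/n
= 6/43
= 0.1395

0.1395


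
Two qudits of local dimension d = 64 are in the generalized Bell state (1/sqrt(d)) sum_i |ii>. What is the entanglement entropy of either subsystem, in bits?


For a maximally entangled state in d x d:
S = log2(d) = log2(64)
= 6.0000

6.0000


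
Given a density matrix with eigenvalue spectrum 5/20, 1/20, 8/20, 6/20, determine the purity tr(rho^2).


tr(rho^2) = sum of eigenvalues squared
= (5/20)^2 + (1/20)^2 + (8/20)^2 + (6/20)^2
= (25 + 1 + 64 + 36) / 400
= 126/400
= 0.3150

0.3150


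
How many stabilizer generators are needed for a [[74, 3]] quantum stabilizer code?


For an [[n,k]] stabilizer code:
Number of stabilizer generators = n - k
= 74 - 3
= 71

71


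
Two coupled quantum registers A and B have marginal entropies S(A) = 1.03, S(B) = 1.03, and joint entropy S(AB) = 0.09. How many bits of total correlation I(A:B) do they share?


I(A:B) = S(A) + S(B) - S(AB)
= 1.03 + 1.03 - 0.09
= 1.9700

1.9700


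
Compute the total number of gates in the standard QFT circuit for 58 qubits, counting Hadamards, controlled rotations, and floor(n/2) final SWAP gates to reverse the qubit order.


Hadamard gates: 58
Controlled rotations: n*(n-1)/2 = 58*57/2 = 1653
SWAP gates: floor(n/2) = floor(58/2) = 29
Total = 58 + 1653 + 29
= 1740

1740


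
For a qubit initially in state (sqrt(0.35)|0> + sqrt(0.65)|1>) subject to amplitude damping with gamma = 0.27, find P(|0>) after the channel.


For amplitude damping with parameter gamma on state sqrt(a)|0> + sqrt(b)|1>:
alpha^2 = 0.35, beta^2 = 0.65
P(|0>) = alpha^2 + gamma * beta^2
= 0.35 + 0.27 * 0.65
= 0.35 + 0.1755
= 0.5255

0.5255


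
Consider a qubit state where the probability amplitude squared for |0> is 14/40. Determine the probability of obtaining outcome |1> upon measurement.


|alpha|^2 = 14/40 = 0.3500
|beta|^2 = 1 - 14/40 = 26/40 = 0.6500
P(|1>) = |beta|^2 = 0.6500

0.6500


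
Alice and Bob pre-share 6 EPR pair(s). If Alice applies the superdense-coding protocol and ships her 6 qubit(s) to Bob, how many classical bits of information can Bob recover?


Superdense coding allows 2 classical bits per shared entangled pair.
6 pair(s) -> 2 * 6 = 12 classical bits

12


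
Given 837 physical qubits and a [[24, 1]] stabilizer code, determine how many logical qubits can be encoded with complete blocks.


Each code block uses 24 physical qubits for 1 logical qubit(s).
Number of complete blocks = floor(837 / 24) = 34
Logical qubits = 34 * 1
= 34

34


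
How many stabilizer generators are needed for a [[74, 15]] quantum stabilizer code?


For an [[n,k]] stabilizer code:
Number of stabilizer generators = n - k
= 74 - 15
= 59

59


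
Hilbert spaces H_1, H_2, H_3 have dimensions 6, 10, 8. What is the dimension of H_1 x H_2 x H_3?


dim(H_1 x H_2 x H_3) = 6 * 10 * 8
= 60 * 8
= 480

480


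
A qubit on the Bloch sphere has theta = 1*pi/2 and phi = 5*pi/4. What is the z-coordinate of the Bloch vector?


theta = 1.5708, phi = 3.9270
r_z = cos(theta) = 0.0000

0.0000


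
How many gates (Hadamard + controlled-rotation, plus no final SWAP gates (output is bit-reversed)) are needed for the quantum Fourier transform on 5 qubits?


Hadamard gates: 5
Controlled rotations: n*(n-1)/2 = 5*4/2 = 10
SWAP gates: 0 (omitted)
Total = 5 + 10
= 15

15


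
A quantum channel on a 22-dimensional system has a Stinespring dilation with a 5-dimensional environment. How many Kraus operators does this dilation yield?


Tracing out the environment in an orthonormal basis {|i>_E} gives Kraus operators K_i = <i|_E U |0>_E.
Number of Kraus operators = dim(H_env) = d_env
= 5

5


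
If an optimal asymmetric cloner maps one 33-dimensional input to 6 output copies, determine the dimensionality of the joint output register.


Output space = H^(tensor 6) where dim(H) = 33
dim = 33^6
= 1089 (after 2 factors)
= 35937 (after 3 factors)
= 1185921 (after 4 factors)
= 39135393 (after 5 factors)
= 1291467969 (after 6 factors)
= 1291467969

1291467969


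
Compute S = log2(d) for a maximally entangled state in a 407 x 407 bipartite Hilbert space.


For a maximally entangled state in d x d:
S = log2(d) = log2(407)
= 8.6689

8.6689


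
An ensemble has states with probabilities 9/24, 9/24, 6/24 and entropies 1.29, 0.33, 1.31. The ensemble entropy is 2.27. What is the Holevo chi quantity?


chi = S(rho) - sum_i p_i * S(rho_i)
Weighted entropy = 9/24 * 1.29 + 9/24 * 0.33 + 6/24 * 1.31
= 0.9350
chi = 2.27 - 0.9350
= 1.3350

1.3350


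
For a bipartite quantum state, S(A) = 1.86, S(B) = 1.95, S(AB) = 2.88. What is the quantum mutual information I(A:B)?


I(A:B) = S(A) + S(B) - S(AB)
= 1.86 + 1.95 - 2.88
= 0.9300

0.9300


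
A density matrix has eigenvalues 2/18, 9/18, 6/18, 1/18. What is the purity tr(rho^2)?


tr(rho^2) = sum of eigenvalues squared
= (2/18)^2 + (9/18)^2 + (6/18)^2 + (1/18)^2
= (4 + 81 + 36 + 1) / 324
= 122/324
= 0.3765

0.3765


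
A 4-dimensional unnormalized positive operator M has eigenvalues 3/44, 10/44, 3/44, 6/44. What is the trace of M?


tr(M) = sum of eigenvalues
= 3/44 + 10/44 + 3/44 + 6/44
= 22/44
= 0.5000

0.5000


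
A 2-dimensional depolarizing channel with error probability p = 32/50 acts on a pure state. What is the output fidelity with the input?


F = (1-p) + p/d
= (1 - 0.6400) + 0.6400/2
= 0.3600 + 0.3200
= 0.6800

0.6800


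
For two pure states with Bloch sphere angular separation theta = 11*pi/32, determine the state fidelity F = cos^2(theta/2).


For states separated by angle theta on Bloch sphere:
F = cos^2(theta/2)
theta = 11*pi/32 = 1.0799
theta/2 = 0.5400
cos(theta/2) = 0.8577
F = 0.7357

0.7357


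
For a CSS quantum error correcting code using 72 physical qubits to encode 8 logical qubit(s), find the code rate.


Code rate R = k/n
= 8/72
= 0.1111

0.1111


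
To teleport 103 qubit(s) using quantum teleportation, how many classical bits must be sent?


Quantum teleportation requires 2 classical bits per qubit teleported.
103 qubit(s) -> 2 * 103 = 206 classical bits

206


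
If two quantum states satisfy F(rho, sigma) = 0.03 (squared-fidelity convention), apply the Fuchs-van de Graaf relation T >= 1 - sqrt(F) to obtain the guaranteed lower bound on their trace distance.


Fuchs-van de Graaf (squared-fidelity convention): 1 - sqrt(F) <= T <= sqrt(1 - F).
Lower bound: T >= 1 - sqrt(F)
sqrt(F) = sqrt(0.03) = 0.1732
T >= 1 - 0.1732
T >= 0.8268

0.8268


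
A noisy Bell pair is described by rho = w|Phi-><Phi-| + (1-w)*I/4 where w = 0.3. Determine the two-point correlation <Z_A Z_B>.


|Phi-> = (|00> - |11>)/sqrt(2)
For the pure Bell state, <Z_A Z_B> = +1 (Bell-state Pauli correlator).
The maximally-mixed part I/4 has tr(I/4 * P tensor P) = 0 for any traceless Pauli P.
So <Z_A Z_B>_rho = w * (+1) + (1 - w) * 0
= 0.3 * (+1)
= 0.3000

0.3000


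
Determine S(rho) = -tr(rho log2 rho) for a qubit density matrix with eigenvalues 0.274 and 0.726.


S = -p*log2(p) - (1-p)*log2(1-p)
p = 0.2740, 1-p = 0.7260
= -0.2740 * log2(0.2740) - 0.7260 * log2(0.7260)
= -(-0.5118) - (-0.3354)
= 0.8471

0.8471


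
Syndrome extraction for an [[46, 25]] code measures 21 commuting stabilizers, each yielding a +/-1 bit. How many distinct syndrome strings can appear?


Each stabilizer generator gives a binary (+1 or -1) measurement outcome.
With 21 independent generators:
Total syndromes = 2^21
= 2097152

2097152


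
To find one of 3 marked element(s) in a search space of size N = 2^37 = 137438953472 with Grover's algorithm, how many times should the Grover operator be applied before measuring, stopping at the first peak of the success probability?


After j Grover iterations the success probability is P(j) = sin^2((2j+1)*theta), where sin(theta) = sqrt(k/N).
N = 2^37 = 137438953472, k = 3
sin(theta) = sqrt(k/N) = 4.672030912e-06
theta = arcsin(sqrt(k/N)) = 4.672030912e-06 rad
P(j) reaches its first maximum when (2j+1)*theta is as close as possible to pi/2, i.e. j = round(pi/(4*theta) - 1/2).
pi/(4*theta) - 1/2 = 168105.8713
(For comparison, the common estimate pi/4 * sqrt(N/k) = 168106.3713; the exact maximiser is used here.)
Optimal iterations = 168106

168106


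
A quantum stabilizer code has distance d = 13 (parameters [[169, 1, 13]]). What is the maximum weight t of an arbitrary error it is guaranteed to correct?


Code parameters: [[169, 1, 13]], distance d = 13.
Number of correctable errors = floor((d-1)/2)
= floor((13 - 1)/2)
= floor(12/2)
= 6

6


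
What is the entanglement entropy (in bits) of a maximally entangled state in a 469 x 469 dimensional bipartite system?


For a maximally entangled state in d x d:
S = log2(d) = log2(469)
= 8.8734

8.8734


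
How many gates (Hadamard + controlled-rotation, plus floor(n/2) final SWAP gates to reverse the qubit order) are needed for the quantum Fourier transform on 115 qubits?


Hadamard gates: 115
Controlled rotations: n*(n-1)/2 = 115*114/2 = 6555
SWAP gates: floor(n/2) = floor(115/2) = 57
Total = 115 + 6555 + 57
= 6727

6727


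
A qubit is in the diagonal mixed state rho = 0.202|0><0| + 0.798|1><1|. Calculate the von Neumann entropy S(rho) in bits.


S = -p*log2(p) - (1-p)*log2(1-p)
p = 0.2020, 1-p = 0.7980
= -0.2020 * log2(0.2020) - 0.7980 * log2(0.7980)
= -(-0.4661) - (-0.2598)
= 0.7259

0.7259


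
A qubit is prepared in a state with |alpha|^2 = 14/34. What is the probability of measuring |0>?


|alpha|^2 = 14/34 = 0.4118
|beta|^2 = 1 - 14/34 = 20/34 = 0.5882
P(|0>) = |alpha|^2 = 0.4118

0.4118


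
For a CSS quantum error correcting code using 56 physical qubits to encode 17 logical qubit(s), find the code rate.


Code rate R = k/n
= 17/56
= 0.3036

0.3036


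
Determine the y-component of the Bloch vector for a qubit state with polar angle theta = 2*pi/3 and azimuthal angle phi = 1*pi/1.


theta = 2.0944, phi = 3.1416
r_y = sin(theta)*sin(phi) = 0.8660 * 0.0000
r_y = 0.0000

0.0000


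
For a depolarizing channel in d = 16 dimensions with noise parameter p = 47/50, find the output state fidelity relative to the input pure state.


F = (1-p) + p/d
= (1 - 0.9400) + 0.9400/16
= 0.0600 + 0.0587
= 0.1188

0.1188


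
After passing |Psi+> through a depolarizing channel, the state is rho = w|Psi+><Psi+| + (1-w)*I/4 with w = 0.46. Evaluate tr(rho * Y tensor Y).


|Psi+> = (|01> + |10>)/sqrt(2)
For the pure Bell state, <Y_A Y_B> = +1 (Bell-state Pauli correlator).
The maximally-mixed part I/4 has tr(I/4 * P tensor P) = 0 for any traceless Pauli P.
So <Y_A Y_B>_rho = w * (+1) + (1 - w) * 0
= 0.46 * (+1)
= 0.4600

0.4600


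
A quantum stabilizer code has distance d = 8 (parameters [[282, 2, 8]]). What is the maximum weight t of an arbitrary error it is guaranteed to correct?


Code parameters: [[282, 2, 8]], distance d = 8.
Number of correctable errors = floor((d-1)/2)
= floor((8 - 1)/2)
= floor(7/2)
= 3

3
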